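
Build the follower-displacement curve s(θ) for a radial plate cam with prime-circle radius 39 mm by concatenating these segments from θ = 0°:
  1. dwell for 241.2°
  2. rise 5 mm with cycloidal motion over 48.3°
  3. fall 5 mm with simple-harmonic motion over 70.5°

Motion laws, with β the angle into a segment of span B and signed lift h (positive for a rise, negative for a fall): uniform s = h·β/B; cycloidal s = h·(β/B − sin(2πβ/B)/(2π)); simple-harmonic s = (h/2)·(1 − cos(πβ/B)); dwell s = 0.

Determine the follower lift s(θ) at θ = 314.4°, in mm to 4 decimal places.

seg 1 [0°–241.2°] dwell: s stays 0.0000
seg 2 [241.2°–289.5°] cycloidal, h=5: full span → s += 5 → s = 5.0000
seg 3 [289.5°–360°] simple-harmonic, h=-5: θ=314.4° here. β=24.9, B=70.5. -5/2·(1 − cos(π·0.3532)) = -1.3874 → s = 3.6126

3.6126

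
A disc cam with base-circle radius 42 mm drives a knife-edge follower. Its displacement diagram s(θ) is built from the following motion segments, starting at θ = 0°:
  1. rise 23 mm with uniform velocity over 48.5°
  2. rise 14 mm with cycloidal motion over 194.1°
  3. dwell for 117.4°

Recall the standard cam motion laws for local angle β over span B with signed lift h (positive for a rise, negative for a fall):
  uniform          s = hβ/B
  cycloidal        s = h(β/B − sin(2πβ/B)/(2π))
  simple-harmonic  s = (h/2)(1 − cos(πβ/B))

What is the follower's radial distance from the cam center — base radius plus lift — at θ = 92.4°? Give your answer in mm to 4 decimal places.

seg 1 [0°–48.5°] uniform, h=23: full span → s += 23 → s = 23.0000
seg 2 [48.5°–242.6°] cycloidal, h=14: θ=92.4° here. β=43.9, B=194.1. 14·(0.2262 − sin(2π·0.2262)/(2π)) = 0.9632 → s = 23.9632
radial distance = base radius + s = 42 + 23.9632 = 65.9632

65.9632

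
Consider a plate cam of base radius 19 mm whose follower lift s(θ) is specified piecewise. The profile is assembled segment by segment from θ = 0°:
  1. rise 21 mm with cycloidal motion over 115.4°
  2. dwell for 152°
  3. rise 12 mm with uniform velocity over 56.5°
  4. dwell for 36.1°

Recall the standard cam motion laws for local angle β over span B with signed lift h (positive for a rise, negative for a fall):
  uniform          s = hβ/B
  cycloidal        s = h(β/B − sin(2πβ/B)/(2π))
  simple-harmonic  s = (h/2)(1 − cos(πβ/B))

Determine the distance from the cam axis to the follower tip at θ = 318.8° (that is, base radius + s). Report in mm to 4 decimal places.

seg 1 [0°–115.4°] cycloidal, h=21: full span → s += 21 → s = 21.0000
seg 2 [115.4°–267.4°] dwell: s stays 21.0000
seg 3 [267.4°–323.9°] uniform, h=12: θ=318.8° here. β=51.4, B=56.5. 12·51.4/56.5 = 10.9168 → s = 31.9168
radial distance = base radius + s = 19 + 31.9168 = 50.9168

50.9168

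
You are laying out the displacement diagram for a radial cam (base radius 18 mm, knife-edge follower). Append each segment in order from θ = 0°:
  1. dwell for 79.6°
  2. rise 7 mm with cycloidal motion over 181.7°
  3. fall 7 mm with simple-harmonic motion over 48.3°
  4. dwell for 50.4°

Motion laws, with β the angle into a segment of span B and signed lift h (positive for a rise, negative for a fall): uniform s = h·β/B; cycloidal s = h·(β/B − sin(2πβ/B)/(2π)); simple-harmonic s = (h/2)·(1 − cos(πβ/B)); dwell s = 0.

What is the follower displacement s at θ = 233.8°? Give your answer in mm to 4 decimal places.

seg 1 [0°–79.6°] dwell: s stays 0.0000
seg 2 [79.6°–261.3°] cycloidal, h=7: θ=233.8° here. β=154.2, B=181.7. 7·(0.8487 − sin(2π·0.8487)/(2π)) = 6.8474 → s = 6.8474

6.8474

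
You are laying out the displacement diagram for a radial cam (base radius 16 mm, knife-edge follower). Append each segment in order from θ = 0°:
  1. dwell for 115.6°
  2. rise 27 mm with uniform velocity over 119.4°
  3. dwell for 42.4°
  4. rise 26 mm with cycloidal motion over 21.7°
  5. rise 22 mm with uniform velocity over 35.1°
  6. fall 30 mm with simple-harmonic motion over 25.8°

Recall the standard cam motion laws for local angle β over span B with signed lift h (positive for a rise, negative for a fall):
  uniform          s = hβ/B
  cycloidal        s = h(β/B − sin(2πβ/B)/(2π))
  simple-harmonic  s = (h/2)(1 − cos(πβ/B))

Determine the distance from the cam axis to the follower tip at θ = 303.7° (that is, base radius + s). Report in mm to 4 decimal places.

seg 1 [0°–115.6°] dwell: s stays 0.0000
seg 2 [115.6°–235°] uniform, h=27: full span → s += 27 → s = 27.0000
seg 3 [235°–277.4°] dwell: s stays 27.0000
seg 4 [277.4°–299.1°] cycloidal, h=26: full span → s += 26 → s = 53.0000
seg 5 [299.1°–334.2°] uniform, h=22: θ=303.7° here. β=4.6, B=35.1. 22·4.6/35.1 = 2.8832 → s = 55.8832
radial distance = base radius + s = 16 + 55.8832 = 71.8832

71.8832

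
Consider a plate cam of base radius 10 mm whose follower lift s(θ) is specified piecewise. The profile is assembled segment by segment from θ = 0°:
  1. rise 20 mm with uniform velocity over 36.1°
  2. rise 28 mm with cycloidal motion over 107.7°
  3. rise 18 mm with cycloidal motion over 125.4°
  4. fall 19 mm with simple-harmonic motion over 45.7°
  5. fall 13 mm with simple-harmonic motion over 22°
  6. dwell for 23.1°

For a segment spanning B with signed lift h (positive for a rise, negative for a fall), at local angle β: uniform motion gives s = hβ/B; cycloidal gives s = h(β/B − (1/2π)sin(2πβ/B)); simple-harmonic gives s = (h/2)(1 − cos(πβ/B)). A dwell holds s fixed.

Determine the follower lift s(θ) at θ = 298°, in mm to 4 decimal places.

seg 1 [0°–36.1°] uniform, h=20: full span → s += 20 → s = 20.0000
seg 2 [36.1°–143.8°] cycloidal, h=28: full span → s += 28 → s = 48.0000
seg 3 [143.8°–269.2°] cycloidal, h=18: full span → s += 18 → s = 66.0000
seg 4 [269.2°–314.9°] simple-harmonic, h=-19: θ=298° here. β=28.8, B=45.7. -19/2·(1 − cos(π·0.6302)) = -13.2783 → s = 52.7217

52.7217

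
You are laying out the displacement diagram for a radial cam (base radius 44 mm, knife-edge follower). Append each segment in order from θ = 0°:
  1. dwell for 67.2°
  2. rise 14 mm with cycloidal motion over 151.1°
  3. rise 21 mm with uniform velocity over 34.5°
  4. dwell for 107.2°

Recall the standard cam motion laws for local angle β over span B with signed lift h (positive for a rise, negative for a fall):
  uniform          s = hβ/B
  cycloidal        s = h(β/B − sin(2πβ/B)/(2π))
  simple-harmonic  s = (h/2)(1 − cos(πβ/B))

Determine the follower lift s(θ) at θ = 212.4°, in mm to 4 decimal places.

seg 1 [0°–67.2°] dwell: s stays 0.0000
seg 2 [67.2°–218.3°] cycloidal, h=14: θ=212.4° here. β=145.2, B=151.1. 14·(0.9610 − sin(2π·0.9610)/(2π)) = 13.9945 → s = 13.9945

13.9945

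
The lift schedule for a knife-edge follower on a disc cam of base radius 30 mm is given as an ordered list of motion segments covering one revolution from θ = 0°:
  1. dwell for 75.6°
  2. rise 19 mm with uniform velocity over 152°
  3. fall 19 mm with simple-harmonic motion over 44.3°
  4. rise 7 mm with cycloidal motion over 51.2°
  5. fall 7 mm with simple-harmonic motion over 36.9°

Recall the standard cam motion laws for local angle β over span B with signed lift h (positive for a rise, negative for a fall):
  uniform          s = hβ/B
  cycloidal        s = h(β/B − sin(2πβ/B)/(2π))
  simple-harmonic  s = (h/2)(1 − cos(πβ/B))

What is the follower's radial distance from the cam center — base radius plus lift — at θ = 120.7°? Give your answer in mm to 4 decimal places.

seg 1 [0°–75.6°] dwell: s stays 0.0000
seg 2 [75.6°–227.6°] uniform, h=19: θ=120.7° here. β=45.1, B=152. 19·45.1/152 = 5.6375 → s = 5.6375
radial distance = base radius + s = 30 + 5.6375 = 35.6375

35.6375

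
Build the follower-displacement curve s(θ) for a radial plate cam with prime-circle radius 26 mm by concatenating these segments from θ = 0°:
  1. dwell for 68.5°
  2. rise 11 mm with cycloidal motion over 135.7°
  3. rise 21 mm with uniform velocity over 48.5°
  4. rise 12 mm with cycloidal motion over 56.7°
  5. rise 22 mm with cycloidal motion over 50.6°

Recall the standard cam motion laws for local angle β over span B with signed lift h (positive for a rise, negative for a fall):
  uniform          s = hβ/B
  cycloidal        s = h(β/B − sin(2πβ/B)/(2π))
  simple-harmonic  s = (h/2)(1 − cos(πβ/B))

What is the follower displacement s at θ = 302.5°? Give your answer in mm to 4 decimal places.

seg 1 [0°–68.5°] dwell: s stays 0.0000
seg 2 [68.5°–204.2°] cycloidal, h=11: full span → s += 11 → s = 11.0000
seg 3 [204.2°–252.7°] uniform, h=21: full span → s += 21 → s = 32.0000
seg 4 [252.7°–309.4°] cycloidal, h=12: θ=302.5° here. β=49.8, B=56.7. 12·(0.8783 − sin(2π·0.8783)/(2π)) = 11.8618 → s = 43.8618

43.8618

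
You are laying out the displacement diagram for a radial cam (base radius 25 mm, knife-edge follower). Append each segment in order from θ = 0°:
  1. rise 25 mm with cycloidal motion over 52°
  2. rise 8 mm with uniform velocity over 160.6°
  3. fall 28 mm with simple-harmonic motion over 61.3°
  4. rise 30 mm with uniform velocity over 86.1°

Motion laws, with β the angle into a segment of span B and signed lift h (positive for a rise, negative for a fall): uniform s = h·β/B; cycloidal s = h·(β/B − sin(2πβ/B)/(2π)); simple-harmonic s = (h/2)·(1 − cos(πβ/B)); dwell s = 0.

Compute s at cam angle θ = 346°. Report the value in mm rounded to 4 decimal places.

seg 1 [0°–52°] cycloidal, h=25: full span → s += 25 → s = 25.0000
seg 2 [52°–212.6°] uniform, h=8: full span → s += 8 → s = 33.0000
seg 3 [212.6°–273.9°] simple-harmonic, h=-28: full span → s += -28 → s = 5.0000
seg 4 [273.9°–360°] uniform, h=30: θ=346° here. β=72.1, B=86.1. 30·72.1/86.1 = 25.1220 → s = 30.1220

30.1220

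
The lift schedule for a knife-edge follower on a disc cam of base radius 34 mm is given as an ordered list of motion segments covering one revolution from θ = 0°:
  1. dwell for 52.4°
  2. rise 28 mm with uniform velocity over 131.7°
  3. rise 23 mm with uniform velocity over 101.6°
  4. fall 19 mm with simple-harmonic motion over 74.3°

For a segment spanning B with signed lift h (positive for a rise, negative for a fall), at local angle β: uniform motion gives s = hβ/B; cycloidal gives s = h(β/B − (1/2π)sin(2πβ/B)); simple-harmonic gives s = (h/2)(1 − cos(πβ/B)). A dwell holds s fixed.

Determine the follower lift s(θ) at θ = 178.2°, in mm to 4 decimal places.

seg 1 [0°–52.4°] dwell: s stays 0.0000
seg 2 [52.4°–184.1°] uniform, h=28: θ=178.2° here. β=125.8, B=131.7. 28·125.8/131.7 = 26.7456 → s = 26.7456

26.7456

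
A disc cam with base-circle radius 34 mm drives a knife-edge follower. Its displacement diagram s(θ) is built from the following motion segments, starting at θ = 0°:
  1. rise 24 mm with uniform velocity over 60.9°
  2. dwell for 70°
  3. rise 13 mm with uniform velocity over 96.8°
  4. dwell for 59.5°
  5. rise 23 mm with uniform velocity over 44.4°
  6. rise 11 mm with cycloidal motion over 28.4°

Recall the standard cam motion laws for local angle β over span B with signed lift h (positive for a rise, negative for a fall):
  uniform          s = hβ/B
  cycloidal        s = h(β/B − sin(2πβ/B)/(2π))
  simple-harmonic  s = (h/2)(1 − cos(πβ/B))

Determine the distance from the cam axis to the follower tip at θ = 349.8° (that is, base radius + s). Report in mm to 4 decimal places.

seg 1 [0°–60.9°] uniform, h=24: full span → s += 24 → s = 24.0000
seg 2 [60.9°–130.9°] dwell: s stays 24.0000
seg 3 [130.9°–227.7°] uniform, h=13: full span → s += 13 → s = 37.0000
seg 4 [227.7°–287.2°] dwell: s stays 37.0000
seg 5 [287.2°–331.6°] uniform, h=23: full span → s += 23 → s = 60.0000
seg 6 [331.6°–360°] cycloidal, h=11: θ=349.8° here. β=18.2, B=28.4. 11·(0.6408 − sin(2π·0.6408)/(2π)) = 8.4041 → s = 68.4041
radial distance = base radius + s = 34 + 68.4041 = 102.4041

102.4041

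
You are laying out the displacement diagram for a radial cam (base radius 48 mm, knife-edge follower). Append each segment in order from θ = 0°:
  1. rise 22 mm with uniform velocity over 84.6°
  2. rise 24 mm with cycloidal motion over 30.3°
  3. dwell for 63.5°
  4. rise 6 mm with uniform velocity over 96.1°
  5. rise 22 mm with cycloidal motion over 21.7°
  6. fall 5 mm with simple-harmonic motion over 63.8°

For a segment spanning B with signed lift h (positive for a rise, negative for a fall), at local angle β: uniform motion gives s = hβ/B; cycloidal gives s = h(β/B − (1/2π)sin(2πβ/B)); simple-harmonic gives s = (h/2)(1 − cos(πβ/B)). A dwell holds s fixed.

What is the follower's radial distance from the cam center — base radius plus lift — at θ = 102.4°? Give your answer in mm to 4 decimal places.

seg 1 [0°–84.6°] uniform, h=22: full span → s += 22 → s = 22.0000
seg 2 [84.6°–114.9°] cycloidal, h=24: θ=102.4° here. β=17.8, B=30.3. 24·(0.5875 − sin(2π·0.5875)/(2π)) = 16.0940 → s = 38.0940
radial distance = base radius + s = 48 + 38.0940 = 86.0940

86.0940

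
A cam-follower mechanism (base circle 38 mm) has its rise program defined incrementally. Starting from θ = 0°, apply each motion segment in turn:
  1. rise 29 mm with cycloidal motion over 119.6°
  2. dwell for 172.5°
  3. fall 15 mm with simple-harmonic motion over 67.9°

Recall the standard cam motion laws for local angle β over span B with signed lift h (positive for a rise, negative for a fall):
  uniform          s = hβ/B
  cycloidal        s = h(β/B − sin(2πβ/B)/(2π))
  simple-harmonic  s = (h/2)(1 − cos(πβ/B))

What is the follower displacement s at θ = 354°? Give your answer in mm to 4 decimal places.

seg 1 [0°–119.6°] cycloidal, h=29: full span → s += 29 → s = 29.0000
seg 2 [119.6°–292.1°] dwell: s stays 29.0000
seg 3 [292.1°–360°] simple-harmonic, h=-15: θ=354° here. β=61.9, B=67.9. -15/2·(1 − cos(π·0.9116)) = -14.7129 → s = 14.2871

14.2871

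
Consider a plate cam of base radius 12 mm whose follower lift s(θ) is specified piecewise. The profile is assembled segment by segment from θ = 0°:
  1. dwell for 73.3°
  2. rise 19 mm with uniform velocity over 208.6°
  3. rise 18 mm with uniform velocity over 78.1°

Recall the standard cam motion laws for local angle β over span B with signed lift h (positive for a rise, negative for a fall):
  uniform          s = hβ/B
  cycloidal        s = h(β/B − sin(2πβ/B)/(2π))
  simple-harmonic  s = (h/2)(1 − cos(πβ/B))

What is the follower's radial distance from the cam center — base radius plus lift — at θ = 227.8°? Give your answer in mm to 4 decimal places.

seg 1 [0°–73.3°] dwell: s stays 0.0000
seg 2 [73.3°–281.9°] uniform, h=19: θ=227.8° here. β=154.5, B=208.6. 19·154.5/208.6 = 14.0724 → s = 14.0724
radial distance = base radius + s = 12 + 14.0724 = 26.0724

26.0724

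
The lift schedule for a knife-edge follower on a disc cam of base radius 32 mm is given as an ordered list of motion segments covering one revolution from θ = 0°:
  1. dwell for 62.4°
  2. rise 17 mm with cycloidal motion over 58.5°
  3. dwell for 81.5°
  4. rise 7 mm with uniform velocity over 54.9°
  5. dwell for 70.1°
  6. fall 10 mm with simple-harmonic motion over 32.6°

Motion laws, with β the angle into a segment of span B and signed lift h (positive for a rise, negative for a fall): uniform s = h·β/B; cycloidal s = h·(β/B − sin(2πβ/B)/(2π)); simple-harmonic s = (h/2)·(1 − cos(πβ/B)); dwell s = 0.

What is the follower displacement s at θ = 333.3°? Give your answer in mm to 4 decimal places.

seg 1 [0°–62.4°] dwell: s stays 0.0000
seg 2 [62.4°–120.9°] cycloidal, h=17: full span → s += 17 → s = 17.0000
seg 3 [120.9°–202.4°] dwell: s stays 17.0000
seg 4 [202.4°–257.3°] uniform, h=7: full span → s += 7 → s = 24.0000
seg 5 [257.3°–327.4°] dwell: s stays 24.0000
seg 6 [327.4°–360°] simple-harmonic, h=-10: θ=333.3° here. β=5.9, B=32.6. -10/2·(1 − cos(π·0.1810)) = -0.7866 → s = 23.2134

23.2134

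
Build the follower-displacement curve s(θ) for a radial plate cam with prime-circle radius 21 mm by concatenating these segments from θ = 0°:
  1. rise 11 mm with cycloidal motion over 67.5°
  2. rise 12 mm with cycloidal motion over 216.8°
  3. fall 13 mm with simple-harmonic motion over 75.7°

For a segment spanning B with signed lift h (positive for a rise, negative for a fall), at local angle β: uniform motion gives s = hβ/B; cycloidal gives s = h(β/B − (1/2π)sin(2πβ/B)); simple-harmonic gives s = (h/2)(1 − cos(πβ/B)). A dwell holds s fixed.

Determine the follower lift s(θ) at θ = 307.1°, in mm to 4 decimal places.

seg 1 [0°–67.5°] cycloidal, h=11: full span → s += 11 → s = 11.0000
seg 2 [67.5°–284.3°] cycloidal, h=12: full span → s += 12 → s = 23.0000
seg 3 [284.3°–360°] simple-harmonic, h=-13: θ=307.1° here. β=22.8, B=75.7. -13/2·(1 − cos(π·0.3012)) = -2.6991 → s = 20.3009

20.3009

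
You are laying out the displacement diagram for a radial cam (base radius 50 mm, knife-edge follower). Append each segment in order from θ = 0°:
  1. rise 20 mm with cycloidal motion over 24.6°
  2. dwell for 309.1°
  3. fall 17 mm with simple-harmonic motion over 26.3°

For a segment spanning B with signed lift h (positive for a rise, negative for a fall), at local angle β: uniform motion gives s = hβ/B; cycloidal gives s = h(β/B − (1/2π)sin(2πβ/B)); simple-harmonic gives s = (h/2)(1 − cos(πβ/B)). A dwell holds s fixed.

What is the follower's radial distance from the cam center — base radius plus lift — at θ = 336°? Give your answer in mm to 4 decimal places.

seg 1 [0°–24.6°] cycloidal, h=20: full span → s += 20 → s = 20.0000
seg 2 [24.6°–333.7°] dwell: s stays 20.0000
seg 3 [333.7°–360°] simple-harmonic, h=-17: θ=336° here. β=2.3, B=26.3. -17/2·(1 − cos(π·0.0875)) = -0.3188 → s = 19.6812
radial distance = base radius + s = 50 + 19.6812 = 69.6812

69.6812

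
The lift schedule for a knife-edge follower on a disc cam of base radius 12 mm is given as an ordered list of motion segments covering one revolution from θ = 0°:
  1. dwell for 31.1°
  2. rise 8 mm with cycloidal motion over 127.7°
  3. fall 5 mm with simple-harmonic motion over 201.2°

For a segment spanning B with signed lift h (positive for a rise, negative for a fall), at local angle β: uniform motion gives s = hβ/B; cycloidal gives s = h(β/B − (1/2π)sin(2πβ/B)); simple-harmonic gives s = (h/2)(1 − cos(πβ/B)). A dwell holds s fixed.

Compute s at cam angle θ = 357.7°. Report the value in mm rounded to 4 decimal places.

seg 1 [0°–31.1°] dwell: s stays 0.0000
seg 2 [31.1°–158.8°] cycloidal, h=8: full span → s += 8 → s = 8.0000
seg 3 [158.8°–360°] simple-harmonic, h=-5: θ=357.7° here. β=198.9, B=201.2. -5/2·(1 − cos(π·0.9886)) = -4.9984 → s = 3.0016

3.0016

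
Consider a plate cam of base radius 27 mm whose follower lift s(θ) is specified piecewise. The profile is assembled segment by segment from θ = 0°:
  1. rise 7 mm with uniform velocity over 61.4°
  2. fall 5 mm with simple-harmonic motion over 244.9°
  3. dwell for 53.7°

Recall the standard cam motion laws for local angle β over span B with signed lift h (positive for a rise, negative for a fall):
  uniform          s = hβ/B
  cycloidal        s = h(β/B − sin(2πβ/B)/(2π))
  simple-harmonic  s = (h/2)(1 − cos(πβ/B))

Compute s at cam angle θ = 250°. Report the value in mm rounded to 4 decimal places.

seg 1 [0°–61.4°] uniform, h=7: full span → s += 7 → s = 7.0000
seg 2 [61.4°–306.3°] simple-harmonic, h=-5: θ=250° here. β=188.6, B=244.9. -5/2·(1 − cos(π·0.7701)) = -4.3759 → s = 2.6241

2.6241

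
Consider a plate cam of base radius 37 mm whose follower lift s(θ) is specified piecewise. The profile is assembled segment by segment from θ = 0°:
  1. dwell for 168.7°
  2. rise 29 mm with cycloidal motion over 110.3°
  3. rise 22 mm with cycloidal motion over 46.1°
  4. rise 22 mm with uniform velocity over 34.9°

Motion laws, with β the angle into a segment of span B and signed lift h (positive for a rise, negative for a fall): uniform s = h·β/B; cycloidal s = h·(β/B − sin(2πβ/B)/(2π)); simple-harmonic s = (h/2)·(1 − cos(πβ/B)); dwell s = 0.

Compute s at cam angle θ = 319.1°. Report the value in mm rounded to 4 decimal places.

seg 1 [0°–168.7°] dwell: s stays 0.0000
seg 2 [168.7°–279°] cycloidal, h=29: full span → s += 29 → s = 29.0000
seg 3 [279°–325.1°] cycloidal, h=22: θ=319.1° here. β=40.1, B=46.1. 22·(0.8698 − sin(2π·0.8698)/(2π)) = 21.6914 → s = 50.6914

50.6914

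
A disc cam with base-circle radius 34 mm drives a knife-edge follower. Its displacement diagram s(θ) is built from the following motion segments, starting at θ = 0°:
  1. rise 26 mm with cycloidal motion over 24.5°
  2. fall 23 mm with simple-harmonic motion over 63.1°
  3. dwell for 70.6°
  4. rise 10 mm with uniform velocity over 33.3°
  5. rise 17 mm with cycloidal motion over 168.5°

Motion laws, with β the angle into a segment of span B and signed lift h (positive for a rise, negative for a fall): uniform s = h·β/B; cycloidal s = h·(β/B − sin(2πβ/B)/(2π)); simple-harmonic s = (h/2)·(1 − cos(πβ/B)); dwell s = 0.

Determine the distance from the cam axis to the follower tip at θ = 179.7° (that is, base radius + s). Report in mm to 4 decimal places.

seg 1 [0°–24.5°] cycloidal, h=26: full span → s += 26 → s = 26.0000
seg 2 [24.5°–87.6°] simple-harmonic, h=-23: full span → s += -23 → s = 3.0000
seg 3 [87.6°–158.2°] dwell: s stays 3.0000
seg 4 [158.2°–191.5°] uniform, h=10: θ=179.7° here. β=21.5, B=33.3. 10·21.5/33.3 = 6.4565 → s = 9.4565
radial distance = base radius + s = 34 + 9.4565 = 43.4565

43.4565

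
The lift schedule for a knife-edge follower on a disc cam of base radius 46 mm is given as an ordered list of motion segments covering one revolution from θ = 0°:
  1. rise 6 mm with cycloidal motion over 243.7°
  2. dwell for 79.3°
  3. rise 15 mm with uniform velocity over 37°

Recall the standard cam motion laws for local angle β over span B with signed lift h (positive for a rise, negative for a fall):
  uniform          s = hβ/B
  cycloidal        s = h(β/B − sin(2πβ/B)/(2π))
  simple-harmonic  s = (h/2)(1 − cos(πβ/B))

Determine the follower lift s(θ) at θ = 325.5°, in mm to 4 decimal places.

seg 1 [0°–243.7°] cycloidal, h=6: full span → s += 6 → s = 6.0000
seg 2 [243.7°–323°] dwell: s stays 6.0000
seg 3 [323°–360°] uniform, h=15: θ=325.5° here. β=2.5, B=37. 15·2.5/37 = 1.0135 → s = 7.0135

7.0135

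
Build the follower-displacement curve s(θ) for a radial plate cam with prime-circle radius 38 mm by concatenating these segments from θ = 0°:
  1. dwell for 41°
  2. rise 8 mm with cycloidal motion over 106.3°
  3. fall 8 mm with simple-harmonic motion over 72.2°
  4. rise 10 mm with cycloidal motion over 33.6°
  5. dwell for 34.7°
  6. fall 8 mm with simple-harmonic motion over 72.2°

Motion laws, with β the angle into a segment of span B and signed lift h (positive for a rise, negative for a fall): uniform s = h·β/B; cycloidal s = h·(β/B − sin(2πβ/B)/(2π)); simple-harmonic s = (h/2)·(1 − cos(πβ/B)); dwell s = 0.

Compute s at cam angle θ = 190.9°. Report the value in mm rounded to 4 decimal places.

seg 1 [0°–41°] dwell: s stays 0.0000
seg 2 [41°–147.3°] cycloidal, h=8: full span → s += 8 → s = 8.0000
seg 3 [147.3°–219.5°] simple-harmonic, h=-8: θ=190.9° here. β=43.6, B=72.2. -8/2·(1 − cos(π·0.6039)) = -5.2823 → s = 2.7177

2.7177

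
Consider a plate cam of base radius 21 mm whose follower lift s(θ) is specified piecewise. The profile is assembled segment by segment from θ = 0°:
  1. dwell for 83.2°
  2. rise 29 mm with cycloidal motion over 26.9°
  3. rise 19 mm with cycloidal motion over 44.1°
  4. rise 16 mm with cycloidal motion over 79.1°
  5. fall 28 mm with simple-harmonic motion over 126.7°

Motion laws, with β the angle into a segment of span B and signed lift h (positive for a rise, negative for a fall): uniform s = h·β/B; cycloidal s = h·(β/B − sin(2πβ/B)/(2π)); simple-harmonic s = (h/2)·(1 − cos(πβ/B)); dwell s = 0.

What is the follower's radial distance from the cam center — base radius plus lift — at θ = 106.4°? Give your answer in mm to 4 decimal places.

seg 1 [0°–83.2°] dwell: s stays 0.0000
seg 2 [83.2°–110.1°] cycloidal, h=29: θ=106.4° here. β=23.2, B=26.9. 29·(0.8625 − sin(2π·0.8625)/(2π)) = 28.5217 → s = 28.5217
radial distance = base radius + s = 21 + 28.5217 = 49.5217

49.5217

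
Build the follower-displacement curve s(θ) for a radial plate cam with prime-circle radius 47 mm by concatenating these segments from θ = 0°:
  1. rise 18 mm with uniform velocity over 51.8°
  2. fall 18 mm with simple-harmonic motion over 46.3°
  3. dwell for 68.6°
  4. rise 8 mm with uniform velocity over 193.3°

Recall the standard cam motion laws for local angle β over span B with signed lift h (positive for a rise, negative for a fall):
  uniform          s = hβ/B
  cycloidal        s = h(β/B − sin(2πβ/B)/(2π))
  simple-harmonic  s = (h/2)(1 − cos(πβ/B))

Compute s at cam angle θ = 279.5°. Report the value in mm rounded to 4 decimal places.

seg 1 [0°–51.8°] uniform, h=18: full span → s += 18 → s = 18.0000
seg 2 [51.8°–98.1°] simple-harmonic, h=-18: full span → s += -18 → s = 0.0000
seg 3 [98.1°–166.7°] dwell: s stays 0.0000
seg 4 [166.7°–360°] uniform, h=8: θ=279.5° here. β=112.8, B=193.3. 8·112.8/193.3 = 4.6684 → s = 4.6684

4.6684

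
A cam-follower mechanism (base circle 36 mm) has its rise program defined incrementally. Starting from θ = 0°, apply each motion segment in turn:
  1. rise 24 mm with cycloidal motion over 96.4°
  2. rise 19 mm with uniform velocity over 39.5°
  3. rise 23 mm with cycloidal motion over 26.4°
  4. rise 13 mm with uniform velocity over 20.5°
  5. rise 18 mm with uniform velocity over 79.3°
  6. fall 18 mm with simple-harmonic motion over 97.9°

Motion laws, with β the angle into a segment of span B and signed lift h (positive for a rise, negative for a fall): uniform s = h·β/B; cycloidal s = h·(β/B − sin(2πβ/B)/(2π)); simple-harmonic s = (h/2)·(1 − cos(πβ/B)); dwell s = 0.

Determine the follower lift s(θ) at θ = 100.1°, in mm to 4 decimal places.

seg 1 [0°–96.4°] cycloidal, h=24: full span → s += 24 → s = 24.0000
seg 2 [96.4°–135.9°] uniform, h=19: θ=100.1° here. β=3.7, B=39.5. 19·3.7/39.5 = 1.7797 → s = 25.7797

25.7797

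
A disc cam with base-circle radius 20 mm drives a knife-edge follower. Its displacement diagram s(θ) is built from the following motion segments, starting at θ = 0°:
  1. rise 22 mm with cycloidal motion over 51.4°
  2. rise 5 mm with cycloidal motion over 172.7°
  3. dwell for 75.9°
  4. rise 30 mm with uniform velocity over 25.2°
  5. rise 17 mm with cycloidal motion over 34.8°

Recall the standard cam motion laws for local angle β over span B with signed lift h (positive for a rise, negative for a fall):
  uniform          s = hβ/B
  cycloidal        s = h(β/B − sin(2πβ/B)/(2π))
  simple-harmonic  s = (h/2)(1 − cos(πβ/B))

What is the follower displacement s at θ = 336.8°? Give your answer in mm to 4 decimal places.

seg 1 [0°–51.4°] cycloidal, h=22: full span → s += 22 → s = 22.0000
seg 2 [51.4°–224.1°] cycloidal, h=5: full span → s += 5 → s = 27.0000
seg 3 [224.1°–300°] dwell: s stays 27.0000
seg 4 [300°–325.2°] uniform, h=30: full span → s += 30 → s = 57.0000
seg 5 [325.2°–360°] cycloidal, h=17: θ=336.8° here. β=11.6, B=34.8. 17·(0.3333 − sin(2π·0.3333)/(2π)) = 3.3235 → s = 60.3235

60.3235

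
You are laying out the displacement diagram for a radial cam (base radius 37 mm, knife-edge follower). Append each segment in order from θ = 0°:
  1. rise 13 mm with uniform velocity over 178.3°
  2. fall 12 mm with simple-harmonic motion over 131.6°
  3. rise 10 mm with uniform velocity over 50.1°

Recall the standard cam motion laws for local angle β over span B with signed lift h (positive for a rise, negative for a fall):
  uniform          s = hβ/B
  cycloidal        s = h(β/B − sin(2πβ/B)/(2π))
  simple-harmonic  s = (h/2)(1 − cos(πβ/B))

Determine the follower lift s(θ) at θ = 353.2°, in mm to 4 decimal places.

seg 1 [0°–178.3°] uniform, h=13: full span → s += 13 → s = 13.0000
seg 2 [178.3°–309.9°] simple-harmonic, h=-12: full span → s += -12 → s = 1.0000
seg 3 [309.9°–360°] uniform, h=10: θ=353.2° here. β=43.3, B=50.1. 10·43.3/50.1 = 8.6427 → s = 9.6427

9.6427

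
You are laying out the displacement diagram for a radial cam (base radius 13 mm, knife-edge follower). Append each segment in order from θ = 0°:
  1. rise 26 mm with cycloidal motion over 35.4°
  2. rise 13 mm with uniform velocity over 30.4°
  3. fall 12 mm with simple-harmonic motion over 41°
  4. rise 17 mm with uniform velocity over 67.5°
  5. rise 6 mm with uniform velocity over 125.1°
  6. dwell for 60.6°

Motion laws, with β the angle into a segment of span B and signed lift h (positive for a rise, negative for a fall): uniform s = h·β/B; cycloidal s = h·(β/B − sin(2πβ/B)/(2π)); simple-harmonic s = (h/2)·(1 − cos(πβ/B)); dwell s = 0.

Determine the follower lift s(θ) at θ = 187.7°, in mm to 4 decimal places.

seg 1 [0°–35.4°] cycloidal, h=26: full span → s += 26 → s = 26.0000
seg 2 [35.4°–65.8°] uniform, h=13: full span → s += 13 → s = 39.0000
seg 3 [65.8°–106.8°] simple-harmonic, h=-12: full span → s += -12 → s = 27.0000
seg 4 [106.8°–174.3°] uniform, h=17: full span → s += 17 → s = 44.0000
seg 5 [174.3°–299.4°] uniform, h=6: θ=187.7° here. β=13.4, B=125.1. 6·13.4/125.1 = 0.6427 → s = 44.6427

44.6427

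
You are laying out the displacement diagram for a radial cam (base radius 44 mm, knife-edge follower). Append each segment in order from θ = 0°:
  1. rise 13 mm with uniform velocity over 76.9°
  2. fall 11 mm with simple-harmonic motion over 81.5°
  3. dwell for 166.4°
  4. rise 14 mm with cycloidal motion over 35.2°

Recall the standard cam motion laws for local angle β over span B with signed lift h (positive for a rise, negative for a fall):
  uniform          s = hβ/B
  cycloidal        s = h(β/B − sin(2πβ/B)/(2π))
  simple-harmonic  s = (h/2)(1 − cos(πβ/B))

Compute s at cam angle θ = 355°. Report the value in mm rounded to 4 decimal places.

seg 1 [0°–76.9°] uniform, h=13: full span → s += 13 → s = 13.0000
seg 2 [76.9°–158.4°] simple-harmonic, h=-11: full span → s += -11 → s = 2.0000
seg 3 [158.4°–324.8°] dwell: s stays 2.0000
seg 4 [324.8°–360°] cycloidal, h=14: θ=355° here. β=30.2, B=35.2. 14·(0.8580 − sin(2π·0.8580)/(2π)) = 13.7463 → s = 15.7463

15.7463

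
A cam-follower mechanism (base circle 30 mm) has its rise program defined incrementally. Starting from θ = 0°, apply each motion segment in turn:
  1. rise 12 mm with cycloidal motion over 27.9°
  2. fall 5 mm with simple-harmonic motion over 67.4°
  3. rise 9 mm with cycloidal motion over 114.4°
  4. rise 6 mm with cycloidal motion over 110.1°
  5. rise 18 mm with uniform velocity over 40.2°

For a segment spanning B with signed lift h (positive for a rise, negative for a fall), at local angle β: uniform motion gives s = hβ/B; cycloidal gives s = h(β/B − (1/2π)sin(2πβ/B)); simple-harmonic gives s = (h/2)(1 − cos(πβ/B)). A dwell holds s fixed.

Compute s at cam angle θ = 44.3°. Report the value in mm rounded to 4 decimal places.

seg 1 [0°–27.9°] cycloidal, h=12: full span → s += 12 → s = 12.0000
seg 2 [27.9°–95.3°] simple-harmonic, h=-5: θ=44.3° here. β=16.4, B=67.4. -5/2·(1 − cos(π·0.2433)) = -0.6955 → s = 11.3045

11.3045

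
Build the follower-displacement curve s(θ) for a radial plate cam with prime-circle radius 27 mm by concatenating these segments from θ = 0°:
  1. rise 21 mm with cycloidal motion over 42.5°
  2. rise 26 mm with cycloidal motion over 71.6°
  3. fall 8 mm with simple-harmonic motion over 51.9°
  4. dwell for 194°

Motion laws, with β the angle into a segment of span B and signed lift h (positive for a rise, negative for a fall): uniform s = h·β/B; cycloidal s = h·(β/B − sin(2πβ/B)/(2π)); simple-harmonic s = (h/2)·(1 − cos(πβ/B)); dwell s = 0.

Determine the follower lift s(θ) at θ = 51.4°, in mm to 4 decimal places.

seg 1 [0°–42.5°] cycloidal, h=21: full span → s += 21 → s = 21.0000
seg 2 [42.5°–114.1°] cycloidal, h=26: θ=51.4° here. β=8.9, B=71.6. 26·(0.1243 − sin(2π·0.1243)/(2π)) = 0.3187 → s = 21.3187

21.3187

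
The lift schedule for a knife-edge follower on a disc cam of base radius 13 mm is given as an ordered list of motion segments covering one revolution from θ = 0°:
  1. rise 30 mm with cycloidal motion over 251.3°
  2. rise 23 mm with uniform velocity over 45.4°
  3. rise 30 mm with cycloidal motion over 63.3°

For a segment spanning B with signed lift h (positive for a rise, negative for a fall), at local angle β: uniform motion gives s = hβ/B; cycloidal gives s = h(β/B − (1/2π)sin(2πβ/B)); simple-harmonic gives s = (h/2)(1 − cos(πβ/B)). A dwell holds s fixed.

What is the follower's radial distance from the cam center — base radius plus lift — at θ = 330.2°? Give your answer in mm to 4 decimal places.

seg 1 [0°–251.3°] cycloidal, h=30: full span → s += 30 → s = 30.0000
seg 2 [251.3°–296.7°] uniform, h=23: full span → s += 23 → s = 53.0000
seg 3 [296.7°–360°] cycloidal, h=30: θ=330.2° here. β=33.5, B=63.3. 30·(0.5292 − sin(2π·0.5292)/(2π)) = 16.7486 → s = 69.7486
radial distance = base radius + s = 13 + 69.7486 = 82.7486

82.7486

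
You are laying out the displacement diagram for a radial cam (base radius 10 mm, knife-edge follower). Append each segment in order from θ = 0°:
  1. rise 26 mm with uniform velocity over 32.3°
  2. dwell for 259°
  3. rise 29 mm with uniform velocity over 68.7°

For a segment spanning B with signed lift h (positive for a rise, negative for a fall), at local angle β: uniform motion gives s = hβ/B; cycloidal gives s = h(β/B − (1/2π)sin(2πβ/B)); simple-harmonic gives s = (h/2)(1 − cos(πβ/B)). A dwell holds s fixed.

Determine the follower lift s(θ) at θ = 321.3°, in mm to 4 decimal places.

seg 1 [0°–32.3°] uniform, h=26: full span → s += 26 → s = 26.0000
seg 2 [32.3°–291.3°] dwell: s stays 26.0000
seg 3 [291.3°–360°] uniform, h=29: θ=321.3° here. β=30, B=68.7. 29·30/68.7 = 12.6638 → s = 38.6638

38.6638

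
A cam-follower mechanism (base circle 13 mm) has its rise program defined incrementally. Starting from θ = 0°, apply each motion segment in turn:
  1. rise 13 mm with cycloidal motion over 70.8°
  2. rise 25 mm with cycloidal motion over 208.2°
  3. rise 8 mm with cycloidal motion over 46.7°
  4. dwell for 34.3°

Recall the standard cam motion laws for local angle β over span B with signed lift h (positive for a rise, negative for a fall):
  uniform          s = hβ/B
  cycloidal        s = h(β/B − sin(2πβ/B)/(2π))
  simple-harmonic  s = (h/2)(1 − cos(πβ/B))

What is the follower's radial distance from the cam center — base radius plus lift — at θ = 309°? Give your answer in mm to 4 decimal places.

seg 1 [0°–70.8°] cycloidal, h=13: full span → s += 13 → s = 13.0000
seg 2 [70.8°–279°] cycloidal, h=25: full span → s += 25 → s = 38.0000
seg 3 [279°–325.7°] cycloidal, h=8: θ=309° here. β=30, B=46.7. 8·(0.6424 − sin(2π·0.6424)/(2π)) = 6.1324 → s = 44.1324
radial distance = base radius + s = 13 + 44.1324 = 57.1324

57.1324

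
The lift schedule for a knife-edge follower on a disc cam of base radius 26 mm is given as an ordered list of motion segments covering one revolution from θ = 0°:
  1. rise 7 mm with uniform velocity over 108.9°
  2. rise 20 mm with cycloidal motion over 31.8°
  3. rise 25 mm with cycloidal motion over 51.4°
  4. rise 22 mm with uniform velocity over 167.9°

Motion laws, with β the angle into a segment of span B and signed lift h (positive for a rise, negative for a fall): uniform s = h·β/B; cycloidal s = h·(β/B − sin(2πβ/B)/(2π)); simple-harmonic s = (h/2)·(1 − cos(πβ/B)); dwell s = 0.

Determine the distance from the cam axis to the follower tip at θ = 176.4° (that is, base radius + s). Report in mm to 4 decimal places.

seg 1 [0°–108.9°] uniform, h=7: full span → s += 7 → s = 7.0000
seg 2 [108.9°–140.7°] cycloidal, h=20: full span → s += 20 → s = 27.0000
seg 3 [140.7°–192.1°] cycloidal, h=25: θ=176.4° here. β=35.7, B=51.4. 25·(0.6946 − sin(2π·0.6946)/(2π)) = 21.1037 → s = 48.1037
radial distance = base radius + s = 26 + 48.1037 = 74.1037

74.1037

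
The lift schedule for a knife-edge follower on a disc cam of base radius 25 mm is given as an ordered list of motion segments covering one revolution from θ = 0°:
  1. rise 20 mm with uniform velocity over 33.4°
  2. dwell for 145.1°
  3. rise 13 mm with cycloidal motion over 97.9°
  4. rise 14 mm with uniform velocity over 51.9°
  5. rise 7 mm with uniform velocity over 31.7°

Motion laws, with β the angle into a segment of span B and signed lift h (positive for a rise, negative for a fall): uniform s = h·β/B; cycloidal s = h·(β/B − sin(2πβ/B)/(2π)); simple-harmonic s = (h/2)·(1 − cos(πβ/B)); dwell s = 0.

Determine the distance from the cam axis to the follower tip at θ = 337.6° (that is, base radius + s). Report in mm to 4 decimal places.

seg 1 [0°–33.4°] uniform, h=20: full span → s += 20 → s = 20.0000
seg 2 [33.4°–178.5°] dwell: s stays 20.0000
seg 3 [178.5°–276.4°] cycloidal, h=13: full span → s += 13 → s = 33.0000
seg 4 [276.4°–328.3°] uniform, h=14: full span → s += 14 → s = 47.0000
seg 5 [328.3°–360°] uniform, h=7: θ=337.6° here. β=9.3, B=31.7. 7·9.3/31.7 = 2.0536 → s = 49.0536
radial distance = base radius + s = 25 + 49.0536 = 74.0536

74.0536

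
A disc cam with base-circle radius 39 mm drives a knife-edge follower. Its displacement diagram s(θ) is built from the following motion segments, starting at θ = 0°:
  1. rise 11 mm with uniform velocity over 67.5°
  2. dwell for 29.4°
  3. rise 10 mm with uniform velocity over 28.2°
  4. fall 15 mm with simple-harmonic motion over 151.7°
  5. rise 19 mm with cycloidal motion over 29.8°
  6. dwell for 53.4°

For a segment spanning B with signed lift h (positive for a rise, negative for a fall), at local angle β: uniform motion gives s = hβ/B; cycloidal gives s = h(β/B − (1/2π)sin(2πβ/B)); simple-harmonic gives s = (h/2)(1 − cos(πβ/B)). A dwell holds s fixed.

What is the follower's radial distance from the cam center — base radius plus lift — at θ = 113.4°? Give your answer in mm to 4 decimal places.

seg 1 [0°–67.5°] uniform, h=11: full span → s += 11 → s = 11.0000
seg 2 [67.5°–96.9°] dwell: s stays 11.0000
seg 3 [96.9°–125.1°] uniform, h=10: θ=113.4° here. β=16.5, B=28.2. 10·16.5/28.2 = 5.8511 → s = 16.8511
radial distance = base radius + s = 39 + 16.8511 = 55.8511

55.8511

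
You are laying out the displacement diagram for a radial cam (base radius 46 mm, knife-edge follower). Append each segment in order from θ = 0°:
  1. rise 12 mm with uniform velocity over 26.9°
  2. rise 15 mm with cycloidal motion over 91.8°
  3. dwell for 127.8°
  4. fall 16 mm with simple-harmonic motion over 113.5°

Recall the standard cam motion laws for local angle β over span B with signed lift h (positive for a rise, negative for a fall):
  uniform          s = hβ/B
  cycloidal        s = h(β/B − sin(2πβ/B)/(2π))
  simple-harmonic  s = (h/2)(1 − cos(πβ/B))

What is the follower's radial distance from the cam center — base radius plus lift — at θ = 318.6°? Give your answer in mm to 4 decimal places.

seg 1 [0°–26.9°] uniform, h=12: full span → s += 12 → s = 12.0000
seg 2 [26.9°–118.7°] cycloidal, h=15: full span → s += 15 → s = 27.0000
seg 3 [118.7°–246.5°] dwell: s stays 27.0000
seg 4 [246.5°–360°] simple-harmonic, h=-16: θ=318.6° here. β=72.1, B=113.5. -16/2·(1 − cos(π·0.6352)) = -11.2977 → s = 15.7023
radial distance = base radius + s = 46 + 15.7023 = 61.7023

61.7023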